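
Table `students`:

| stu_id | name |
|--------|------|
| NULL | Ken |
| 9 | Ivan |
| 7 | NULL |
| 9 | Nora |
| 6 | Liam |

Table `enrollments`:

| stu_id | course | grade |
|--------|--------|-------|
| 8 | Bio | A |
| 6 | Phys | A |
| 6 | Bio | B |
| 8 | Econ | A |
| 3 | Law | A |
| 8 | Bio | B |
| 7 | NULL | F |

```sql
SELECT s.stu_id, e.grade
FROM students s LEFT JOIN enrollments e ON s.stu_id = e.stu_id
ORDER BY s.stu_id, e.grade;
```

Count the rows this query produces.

LEFT JOIN keeps every row from `students`; unmatched rows get NULL for `enrollments`'s columns.
Matching on s.stu_id = e.stu_id. A NULL in a compared column never satisfies the condition.
Matched pairs: 3; unmatched s rows kept: 3.
Total: 3 matched + 3 padded = 6 rows.

6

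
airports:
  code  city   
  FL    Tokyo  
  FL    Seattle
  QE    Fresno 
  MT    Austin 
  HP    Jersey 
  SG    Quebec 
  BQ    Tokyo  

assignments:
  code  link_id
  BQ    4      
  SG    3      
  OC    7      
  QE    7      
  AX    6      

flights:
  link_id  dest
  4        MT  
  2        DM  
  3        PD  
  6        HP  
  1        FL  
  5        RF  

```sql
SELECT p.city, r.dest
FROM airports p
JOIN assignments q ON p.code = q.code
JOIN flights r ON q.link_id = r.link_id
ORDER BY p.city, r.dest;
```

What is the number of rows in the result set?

2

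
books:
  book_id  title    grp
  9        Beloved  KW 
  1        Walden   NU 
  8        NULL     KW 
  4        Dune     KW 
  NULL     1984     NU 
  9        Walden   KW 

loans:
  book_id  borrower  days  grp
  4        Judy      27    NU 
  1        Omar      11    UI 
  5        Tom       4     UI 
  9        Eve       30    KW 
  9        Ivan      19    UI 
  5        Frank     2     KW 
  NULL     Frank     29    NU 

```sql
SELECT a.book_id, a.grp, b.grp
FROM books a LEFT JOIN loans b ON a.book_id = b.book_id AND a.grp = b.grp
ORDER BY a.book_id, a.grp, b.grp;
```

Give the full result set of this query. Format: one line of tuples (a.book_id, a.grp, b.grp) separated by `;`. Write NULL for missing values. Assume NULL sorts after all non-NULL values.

(1, NU, NULL); (4, KW, NULL); (8, KW, NULL); (9, KW, KW); (9, KW, KW); (NULL, NU, NULL)

LEFT JOIN keeps every row from `books`; unmatched rows get NULL for `loans`'s columns.
Matching on a.book_id = b.book_id AND a.grp = b.grp. A NULL in a compared column never satisfies the condition.
- a[0] book_id=9, grp=KW → 1 match(es) in b → 1 row(s).
- a[1] book_id=1, grp=NU → no match; kept with NULLs on the b side.
- a[2] book_id=8, grp=KW → no match; kept with NULLs on the b side.
- a[3] book_id=4, grp=KW → no match; kept with NULLs on the b side.
- a[4] book_id=NULL, grp=NU → no match; kept with NULLs on the b side.
- a[5] book_id=9, grp=KW → 1 match(es) in b → 1 row(s).
After projecting and ordering:
a.book_id | a.grp | b.grp
1 | NU | NULL
4 | KW | NULL
8 | KW | NULL
9 | KW | KW
9 | KW | KW
NULL | NU | NULL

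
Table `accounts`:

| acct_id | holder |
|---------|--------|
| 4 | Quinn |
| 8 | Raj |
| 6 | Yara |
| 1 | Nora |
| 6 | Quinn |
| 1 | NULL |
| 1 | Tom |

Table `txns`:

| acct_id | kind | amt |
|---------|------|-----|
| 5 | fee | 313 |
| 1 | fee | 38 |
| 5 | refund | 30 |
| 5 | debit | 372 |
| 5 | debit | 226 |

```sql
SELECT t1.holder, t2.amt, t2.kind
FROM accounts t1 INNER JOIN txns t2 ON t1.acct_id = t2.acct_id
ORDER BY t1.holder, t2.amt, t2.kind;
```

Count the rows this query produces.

3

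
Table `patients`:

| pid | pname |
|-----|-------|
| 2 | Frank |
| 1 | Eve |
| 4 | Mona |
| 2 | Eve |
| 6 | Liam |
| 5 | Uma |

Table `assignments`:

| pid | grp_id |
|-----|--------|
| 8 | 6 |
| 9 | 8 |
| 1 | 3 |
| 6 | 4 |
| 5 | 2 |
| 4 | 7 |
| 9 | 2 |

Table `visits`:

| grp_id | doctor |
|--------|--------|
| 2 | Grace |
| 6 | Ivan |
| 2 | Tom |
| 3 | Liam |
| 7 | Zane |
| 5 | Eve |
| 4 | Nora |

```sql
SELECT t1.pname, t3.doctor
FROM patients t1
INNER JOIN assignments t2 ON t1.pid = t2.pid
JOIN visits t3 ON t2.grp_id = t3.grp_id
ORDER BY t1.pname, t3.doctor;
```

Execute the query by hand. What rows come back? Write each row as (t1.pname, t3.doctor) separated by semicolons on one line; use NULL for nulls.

(Eve, Liam); (Liam, Nora); (Mona, Zane); (Uma, Grace); (Uma, Tom)

Evaluate left to right. First `patients t1 INNER JOIN assignments t2` on pid: 4 row(s).
Then INNER JOIN `visits t3` on grp_id: keep only rows whose t2.grp_id appears in t3.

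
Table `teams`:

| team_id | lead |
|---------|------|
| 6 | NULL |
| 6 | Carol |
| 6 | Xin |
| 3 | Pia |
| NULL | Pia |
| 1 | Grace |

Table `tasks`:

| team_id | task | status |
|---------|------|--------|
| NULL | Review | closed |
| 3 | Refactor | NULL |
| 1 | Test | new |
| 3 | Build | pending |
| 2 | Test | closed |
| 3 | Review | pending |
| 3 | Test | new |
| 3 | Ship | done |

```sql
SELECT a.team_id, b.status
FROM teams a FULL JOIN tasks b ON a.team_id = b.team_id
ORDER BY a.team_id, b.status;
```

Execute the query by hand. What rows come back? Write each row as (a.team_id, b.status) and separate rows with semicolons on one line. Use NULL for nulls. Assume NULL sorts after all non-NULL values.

FULL OUTER JOIN keeps every row from both sides; unmatched rows get NULL for the other side's columns.
Matching on a.team_id = b.team_id. A NULL in a compared column never satisfies the condition.
Matched pairs: 6; unmatched a rows kept: 4; unmatched b rows kept: 2.

(1, new); (3, done); (3, new); (3, pending); (3, pending); (3, NULL); (6, NULL); (6, NULL); (6, NULL); (NULL, closed); (NULL, closed); (NULL, NULL)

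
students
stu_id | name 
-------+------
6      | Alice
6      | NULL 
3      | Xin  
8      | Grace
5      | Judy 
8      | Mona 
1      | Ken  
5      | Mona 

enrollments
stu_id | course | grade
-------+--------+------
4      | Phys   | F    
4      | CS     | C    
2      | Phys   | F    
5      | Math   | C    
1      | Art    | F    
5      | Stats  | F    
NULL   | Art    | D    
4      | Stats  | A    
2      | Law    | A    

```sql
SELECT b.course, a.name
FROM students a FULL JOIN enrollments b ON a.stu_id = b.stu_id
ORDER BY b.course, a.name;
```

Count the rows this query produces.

16

FULL OUTER JOIN keeps every row from both sides; unmatched rows get NULL for the other side's columns.
Matching on a.stu_id = b.stu_id. A NULL in a compared column never satisfies the condition.
- stu_id=6: no b row matches, row kept with b columns NULL.
- stu_id=6: no b row matches, row kept with b columns NULL.
- stu_id=3: no b row matches, row kept with b columns NULL.
- stu_id=8: no b row matches, row kept with b columns NULL.
- stu_id=5: 2 matching b row(s), so 2 row(s) emitted.
- stu_id=8: no b row matches, row kept with b columns NULL.
- stu_id=1: 1 matching b row(s), so 1 row(s) emitted.
- stu_id=5: 2 matching b row(s), so 2 row(s) emitted.
- 6 row(s) from b found no a partner → padded with NULL.
Total: 5 matched + 11 padded = 16 rows.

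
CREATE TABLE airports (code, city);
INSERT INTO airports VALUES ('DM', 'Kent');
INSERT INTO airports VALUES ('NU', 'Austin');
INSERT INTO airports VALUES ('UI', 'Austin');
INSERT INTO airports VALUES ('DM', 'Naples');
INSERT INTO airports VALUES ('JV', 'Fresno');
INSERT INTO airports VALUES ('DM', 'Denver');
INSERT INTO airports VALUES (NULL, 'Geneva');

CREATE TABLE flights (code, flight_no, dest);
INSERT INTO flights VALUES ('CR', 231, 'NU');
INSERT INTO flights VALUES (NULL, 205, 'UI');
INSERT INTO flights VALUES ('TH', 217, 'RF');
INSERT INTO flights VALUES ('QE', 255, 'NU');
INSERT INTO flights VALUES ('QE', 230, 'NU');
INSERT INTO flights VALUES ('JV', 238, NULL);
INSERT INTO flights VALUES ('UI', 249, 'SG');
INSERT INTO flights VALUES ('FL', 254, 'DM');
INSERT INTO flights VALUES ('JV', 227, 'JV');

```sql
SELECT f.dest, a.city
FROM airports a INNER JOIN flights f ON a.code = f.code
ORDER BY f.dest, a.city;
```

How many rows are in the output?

3

INNER JOIN keeps only pairs where the ON condition holds.
Matching on a.code = f.code. A NULL in a compared column never satisfies the condition.
Matched pairs: 3.
Total: 3 rows.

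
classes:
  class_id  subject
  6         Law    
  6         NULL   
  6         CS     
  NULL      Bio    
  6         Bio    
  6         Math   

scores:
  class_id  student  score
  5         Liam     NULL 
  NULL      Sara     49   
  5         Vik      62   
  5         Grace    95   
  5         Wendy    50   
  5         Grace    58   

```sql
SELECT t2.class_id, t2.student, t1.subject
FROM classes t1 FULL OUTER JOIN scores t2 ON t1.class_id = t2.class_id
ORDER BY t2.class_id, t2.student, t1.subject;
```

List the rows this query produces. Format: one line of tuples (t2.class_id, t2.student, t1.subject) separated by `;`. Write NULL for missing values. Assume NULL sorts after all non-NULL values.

FULL OUTER JOIN keeps every row from both sides; unmatched rows get NULL for the other side's columns.
Matching on t1.class_id = t2.class_id. A NULL in a compared column never satisfies the condition.
Matched pairs: 0; unmatched t1 rows kept: 6; unmatched t2 rows kept: 6.

(5, Grace, NULL); (5, Grace, NULL); (5, Liam, NULL); (5, Vik, NULL); (5, Wendy, NULL); (NULL, Sara, NULL); (NULL, NULL, Bio); (NULL, NULL, Bio); (NULL, NULL, CS); (NULL, NULL, Law); (NULL, NULL, Math); (NULL, NULL, NULL)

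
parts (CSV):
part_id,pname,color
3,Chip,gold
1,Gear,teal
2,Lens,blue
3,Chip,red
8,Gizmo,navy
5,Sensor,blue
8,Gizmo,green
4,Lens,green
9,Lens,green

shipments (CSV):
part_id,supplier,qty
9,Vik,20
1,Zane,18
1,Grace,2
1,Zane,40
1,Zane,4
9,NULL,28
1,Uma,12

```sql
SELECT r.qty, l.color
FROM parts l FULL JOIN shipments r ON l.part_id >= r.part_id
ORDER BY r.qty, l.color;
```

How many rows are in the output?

47

FULL OUTER JOIN keeps every row from both sides; unmatched rows get NULL for the other side's columns.
Matching on l.part_id >= r.part_id.
- l row (part_id=3): matches 5 r row(s) → 5 output row(s).
- l row (part_id=1): matches 5 r row(s) → 5 output row(s).
- l row (part_id=2): matches 5 r row(s) → 5 output row(s).
- l row (part_id=3): matches 5 r row(s) → 5 output row(s).
- l row (part_id=8): matches 5 r row(s) → 5 output row(s).
- l row (part_id=5): matches 5 r row(s) → 5 output row(s).
- l row (part_id=8): matches 5 r row(s) → 5 output row(s).
- l row (part_id=4): matches 5 r row(s) → 5 output row(s).
- l row (part_id=9): matches 7 r row(s) → 7 output row(s).
Total: 47 rows.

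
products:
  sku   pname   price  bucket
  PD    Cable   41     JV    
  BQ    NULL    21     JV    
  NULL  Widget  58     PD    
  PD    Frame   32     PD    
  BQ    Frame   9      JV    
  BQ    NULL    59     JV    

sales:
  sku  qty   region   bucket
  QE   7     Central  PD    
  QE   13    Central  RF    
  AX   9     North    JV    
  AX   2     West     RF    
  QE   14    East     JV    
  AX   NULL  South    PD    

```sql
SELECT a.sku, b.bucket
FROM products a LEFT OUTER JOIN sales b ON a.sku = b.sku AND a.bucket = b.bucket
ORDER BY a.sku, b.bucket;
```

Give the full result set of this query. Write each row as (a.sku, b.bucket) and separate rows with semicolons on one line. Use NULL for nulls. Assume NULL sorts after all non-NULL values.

LEFT JOIN keeps every row from `products`; unmatched rows get NULL for `sales`'s columns.
Matching on a.sku = b.sku AND a.bucket = b.bucket. A NULL in a compared column never satisfies the condition.
- a[0] sku=PD, bucket=JV → no match; kept with NULLs on the b side.
- a[1] sku=BQ, bucket=JV → no match; kept with NULLs on the b side.
- a[2] sku=NULL, bucket=PD → no match; kept with NULLs on the b side.
- a[3] sku=PD, bucket=PD → no match; kept with NULLs on the b side.
- a[4] sku=BQ, bucket=JV → no match; kept with NULLs on the b side.
- a[5] sku=BQ, bucket=JV → no match; kept with NULLs on the b side.
After projecting and ordering:
a.sku | b.bucket
BQ | NULL
BQ | NULL
BQ | NULL
PD | NULL
PD | NULL
NULL | NULL

(BQ, NULL); (BQ, NULL); (BQ, NULL); (PD, NULL); (PD, NULL); (NULL, NULL)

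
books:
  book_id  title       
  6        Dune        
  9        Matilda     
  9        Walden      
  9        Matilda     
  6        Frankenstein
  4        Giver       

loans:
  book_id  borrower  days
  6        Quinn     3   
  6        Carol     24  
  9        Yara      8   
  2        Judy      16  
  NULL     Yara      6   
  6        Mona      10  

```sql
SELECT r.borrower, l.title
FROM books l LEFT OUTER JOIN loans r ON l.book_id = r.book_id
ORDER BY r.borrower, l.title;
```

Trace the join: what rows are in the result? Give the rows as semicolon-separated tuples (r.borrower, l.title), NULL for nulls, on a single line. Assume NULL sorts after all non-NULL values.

(Carol, Dune); (Carol, Frankenstein); (Mona, Dune); (Mona, Frankenstein); (Quinn, Dune); (Quinn, Frankenstein); (Yara, Matilda); (Yara, Matilda); (Yara, Walden); (NULL, Giver)

LEFT JOIN keeps every row from `books`; unmatched rows get NULL for `loans`'s columns.
Matching on l.book_id = r.book_id. A NULL in a compared column never satisfies the condition.
Matched pairs: 9; unmatched l rows kept: 1.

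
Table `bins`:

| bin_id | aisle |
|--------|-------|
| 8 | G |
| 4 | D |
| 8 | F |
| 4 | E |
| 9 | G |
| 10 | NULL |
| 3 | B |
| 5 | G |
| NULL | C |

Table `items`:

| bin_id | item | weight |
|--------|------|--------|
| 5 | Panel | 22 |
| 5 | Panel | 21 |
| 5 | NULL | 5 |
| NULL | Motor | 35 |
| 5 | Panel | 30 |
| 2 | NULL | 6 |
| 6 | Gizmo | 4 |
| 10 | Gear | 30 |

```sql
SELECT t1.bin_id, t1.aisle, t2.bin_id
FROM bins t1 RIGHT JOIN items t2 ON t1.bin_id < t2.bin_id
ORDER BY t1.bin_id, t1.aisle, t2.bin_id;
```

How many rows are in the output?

25

RIGHT JOIN keeps every row from `items`; unmatched rows get NULL for `bins`'s columns.
Matching on t1.bin_id < t2.bin_id. A NULL in a compared column never satisfies the condition.
Matched pairs: 23; unmatched t2 rows kept: 2.
Total: 23 matched + 2 padded = 25 rows.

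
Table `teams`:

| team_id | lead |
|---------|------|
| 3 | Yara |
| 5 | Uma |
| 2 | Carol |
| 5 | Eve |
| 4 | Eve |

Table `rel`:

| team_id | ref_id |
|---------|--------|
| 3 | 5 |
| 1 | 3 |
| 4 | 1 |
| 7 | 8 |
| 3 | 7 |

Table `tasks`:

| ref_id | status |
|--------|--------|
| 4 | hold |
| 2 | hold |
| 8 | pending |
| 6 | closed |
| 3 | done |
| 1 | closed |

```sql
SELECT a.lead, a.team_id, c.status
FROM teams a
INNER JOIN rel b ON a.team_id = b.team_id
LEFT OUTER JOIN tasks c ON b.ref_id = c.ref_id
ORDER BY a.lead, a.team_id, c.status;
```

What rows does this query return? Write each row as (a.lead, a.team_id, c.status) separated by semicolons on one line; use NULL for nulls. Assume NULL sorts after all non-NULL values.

(Eve, 4, closed); (Yara, 3, NULL); (Yara, 3, NULL)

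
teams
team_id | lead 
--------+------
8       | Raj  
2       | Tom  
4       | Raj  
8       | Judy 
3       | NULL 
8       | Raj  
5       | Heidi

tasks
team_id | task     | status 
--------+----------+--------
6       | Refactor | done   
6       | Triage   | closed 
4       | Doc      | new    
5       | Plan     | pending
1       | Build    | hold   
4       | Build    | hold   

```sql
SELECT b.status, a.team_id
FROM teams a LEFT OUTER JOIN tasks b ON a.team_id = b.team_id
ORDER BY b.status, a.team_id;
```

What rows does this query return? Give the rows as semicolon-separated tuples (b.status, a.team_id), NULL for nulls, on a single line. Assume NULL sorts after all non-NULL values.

(hold, 4); (new, 4); (pending, 5); (NULL, 2); (NULL, 3); (NULL, 8); (NULL, 8); (NULL, 8)

LEFT JOIN keeps every row from `teams`; unmatched rows get NULL for `tasks`'s columns.
Matching on a.team_id = b.team_id.
Matched pairs: 3; unmatched a rows kept: 5.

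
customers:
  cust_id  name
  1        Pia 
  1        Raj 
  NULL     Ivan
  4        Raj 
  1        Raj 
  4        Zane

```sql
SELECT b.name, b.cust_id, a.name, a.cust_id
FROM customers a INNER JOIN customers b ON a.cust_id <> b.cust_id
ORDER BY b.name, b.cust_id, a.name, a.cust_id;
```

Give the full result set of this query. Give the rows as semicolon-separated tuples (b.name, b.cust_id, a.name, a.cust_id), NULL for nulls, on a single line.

INNER JOIN keeps only pairs where the ON condition holds.
Matching on a.cust_id <> b.cust_id. A NULL in a compared column never satisfies the condition.
- a (cust_id=1) pairs with 2 row(s) of b.
- a (cust_id=1) pairs with 2 row(s) of b.
- a (cust_id=NULL) has no partner → excluded.
- a (cust_id=4) pairs with 3 row(s) of b.
- a (cust_id=1) pairs with 2 row(s) of b.
- a (cust_id=4) pairs with 3 row(s) of b.

(Pia, 1, Raj, 4); (Pia, 1, Zane, 4); (Raj, 1, Raj, 4); (Raj, 1, Raj, 4); (Raj, 1, Zane, 4); (Raj, 1, Zane, 4); (Raj, 4, Pia, 1); (Raj, 4, Raj, 1); (Raj, 4, Raj, 1); (Zane, 4, Pia, 1); (Zane, 4, Raj, 1); (Zane, 4, Raj, 1)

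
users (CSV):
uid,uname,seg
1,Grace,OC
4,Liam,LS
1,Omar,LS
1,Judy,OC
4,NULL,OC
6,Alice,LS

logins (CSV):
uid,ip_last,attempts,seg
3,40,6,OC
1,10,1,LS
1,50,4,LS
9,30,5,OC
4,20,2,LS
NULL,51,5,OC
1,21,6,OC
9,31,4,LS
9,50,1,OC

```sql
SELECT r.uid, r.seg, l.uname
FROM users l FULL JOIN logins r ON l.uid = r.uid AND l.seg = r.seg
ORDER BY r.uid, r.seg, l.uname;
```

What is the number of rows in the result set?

FULL OUTER JOIN keeps every row from both sides; unmatched rows get NULL for the other side's columns.
Matching on l.uid = r.uid AND l.seg = r.seg. A NULL in a compared column never satisfies the condition.
Matched pairs: 5; unmatched l rows kept: 2; unmatched r rows kept: 5.
Total: 5 matched + 7 padded = 12 rows.

12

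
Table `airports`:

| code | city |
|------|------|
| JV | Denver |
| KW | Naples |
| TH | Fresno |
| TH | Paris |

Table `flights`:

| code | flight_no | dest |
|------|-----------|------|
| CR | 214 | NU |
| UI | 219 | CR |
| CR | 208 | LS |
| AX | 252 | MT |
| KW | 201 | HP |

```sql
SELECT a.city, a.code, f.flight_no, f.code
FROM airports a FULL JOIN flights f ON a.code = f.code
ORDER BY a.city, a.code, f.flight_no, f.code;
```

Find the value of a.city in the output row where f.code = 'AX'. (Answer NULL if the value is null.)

FULL OUTER JOIN keeps every row from both sides; unmatched rows get NULL for the other side's columns.
Matching on a.code = f.code.
Matched pairs: 1; unmatched a rows kept: 3; unmatched f rows kept: 4.

NULL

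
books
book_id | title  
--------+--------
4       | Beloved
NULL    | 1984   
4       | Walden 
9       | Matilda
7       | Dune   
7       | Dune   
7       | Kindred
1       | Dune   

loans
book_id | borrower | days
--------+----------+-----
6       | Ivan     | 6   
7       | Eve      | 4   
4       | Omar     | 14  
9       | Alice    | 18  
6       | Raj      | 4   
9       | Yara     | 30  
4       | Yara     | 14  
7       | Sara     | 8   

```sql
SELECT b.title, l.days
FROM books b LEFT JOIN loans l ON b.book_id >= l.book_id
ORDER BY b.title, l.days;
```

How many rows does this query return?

32

LEFT JOIN keeps every row from `books`; unmatched rows get NULL for `loans`'s columns.
Matching on b.book_id >= l.book_id. A NULL in a compared column never satisfies the condition.
- book_id=4: 2 matching l row(s), so 2 row(s) emitted.
- book_id=NULL: no l row matches, row kept with l columns NULL.
- book_id=4: 2 matching l row(s), so 2 row(s) emitted.
- book_id=9: 8 matching l row(s), so 8 row(s) emitted.
- book_id=7: 6 matching l row(s), so 6 row(s) emitted.
- book_id=7: 6 matching l row(s), so 6 row(s) emitted.
- book_id=7: 6 matching l row(s), so 6 row(s) emitted.
- book_id=1: no l row matches, row kept with l columns NULL.
Total: 30 matched + 2 padded = 32 rows.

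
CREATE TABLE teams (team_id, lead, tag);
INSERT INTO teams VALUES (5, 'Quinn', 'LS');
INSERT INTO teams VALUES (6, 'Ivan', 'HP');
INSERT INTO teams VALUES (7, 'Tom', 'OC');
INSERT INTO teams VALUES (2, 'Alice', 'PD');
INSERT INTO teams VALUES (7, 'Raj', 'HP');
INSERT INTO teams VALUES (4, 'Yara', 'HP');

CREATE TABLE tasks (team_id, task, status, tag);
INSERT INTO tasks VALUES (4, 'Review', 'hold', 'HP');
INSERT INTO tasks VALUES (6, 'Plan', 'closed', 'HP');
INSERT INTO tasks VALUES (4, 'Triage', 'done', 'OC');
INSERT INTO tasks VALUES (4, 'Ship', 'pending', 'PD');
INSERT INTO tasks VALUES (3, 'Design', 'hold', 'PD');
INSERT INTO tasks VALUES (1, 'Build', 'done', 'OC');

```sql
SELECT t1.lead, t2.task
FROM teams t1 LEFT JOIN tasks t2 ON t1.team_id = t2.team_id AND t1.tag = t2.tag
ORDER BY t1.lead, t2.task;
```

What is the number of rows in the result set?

6

LEFT JOIN keeps every row from `teams`; unmatched rows get NULL for `tasks`'s columns.
Matching on t1.team_id = t2.team_id AND t1.tag = t2.tag.
- t1 (team_id=5, tag=LS) has no partner → padded with NULL.
- t1 (team_id=6, tag=HP) pairs with 1 row(s) of t2.
- t1 (team_id=7, tag=OC) has no partner → padded with NULL.
- t1 (team_id=2, tag=PD) has no partner → padded with NULL.
- t1 (team_id=7, tag=HP) has no partner → padded with NULL.
- t1 (team_id=4, tag=HP) pairs with 1 row(s) of t2.
Total: 2 matched + 4 padded = 6 rows.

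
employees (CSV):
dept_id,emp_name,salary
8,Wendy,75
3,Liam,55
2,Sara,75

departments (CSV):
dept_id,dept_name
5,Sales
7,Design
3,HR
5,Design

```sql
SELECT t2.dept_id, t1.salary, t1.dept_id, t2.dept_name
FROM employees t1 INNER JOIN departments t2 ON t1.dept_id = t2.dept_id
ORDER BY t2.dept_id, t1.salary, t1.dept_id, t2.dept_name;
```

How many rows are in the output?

INNER JOIN keeps only pairs where the ON condition holds.
Matching on t1.dept_id = t2.dept_id.
Matched pairs: 1.
Total: 1 rows.

1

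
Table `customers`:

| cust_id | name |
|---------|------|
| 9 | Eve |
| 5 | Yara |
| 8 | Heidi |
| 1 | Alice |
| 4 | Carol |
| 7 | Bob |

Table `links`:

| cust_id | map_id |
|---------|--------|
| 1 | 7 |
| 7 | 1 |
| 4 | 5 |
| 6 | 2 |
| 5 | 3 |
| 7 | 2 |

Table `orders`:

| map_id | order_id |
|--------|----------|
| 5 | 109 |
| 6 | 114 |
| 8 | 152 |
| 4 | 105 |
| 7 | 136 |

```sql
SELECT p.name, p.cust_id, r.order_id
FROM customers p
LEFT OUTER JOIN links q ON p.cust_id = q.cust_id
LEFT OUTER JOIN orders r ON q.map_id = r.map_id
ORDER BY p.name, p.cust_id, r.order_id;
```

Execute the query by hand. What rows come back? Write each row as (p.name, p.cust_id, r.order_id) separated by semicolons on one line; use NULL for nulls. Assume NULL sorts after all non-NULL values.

(Alice, 1, 136); (Bob, 7, NULL); (Bob, 7, NULL); (Carol, 4, 109); (Eve, 9, NULL); (Heidi, 8, NULL); (Yara, 5, NULL)

Step 1 — p LEFT JOIN q on cust_id → 7 row(s).
Then LEFT JOIN `orders r` on map_id: each of those 7 rows is kept; rows whose q.map_id has no match in r get NULL for r's columns.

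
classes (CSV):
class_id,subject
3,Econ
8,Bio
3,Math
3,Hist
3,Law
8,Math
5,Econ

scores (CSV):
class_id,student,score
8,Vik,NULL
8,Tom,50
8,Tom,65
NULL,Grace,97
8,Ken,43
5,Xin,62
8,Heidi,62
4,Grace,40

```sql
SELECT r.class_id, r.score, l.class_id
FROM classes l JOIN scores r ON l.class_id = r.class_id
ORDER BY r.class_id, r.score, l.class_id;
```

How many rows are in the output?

11

INNER JOIN keeps only pairs where the ON condition holds.
Matching on l.class_id = r.class_id. A NULL in a compared column never satisfies the condition.
- class_id=3: no matching r row, dropped.
- class_id=8: 5 matching r row(s), so 5 row(s) emitted.
- class_id=3: no matching r row, dropped.
- class_id=3: no matching r row, dropped.
- class_id=3: no matching r row, dropped.
- class_id=8: 5 matching r row(s), so 5 row(s) emitted.
- class_id=5: 1 matching r row(s), so 1 row(s) emitted.
Total: 11 rows.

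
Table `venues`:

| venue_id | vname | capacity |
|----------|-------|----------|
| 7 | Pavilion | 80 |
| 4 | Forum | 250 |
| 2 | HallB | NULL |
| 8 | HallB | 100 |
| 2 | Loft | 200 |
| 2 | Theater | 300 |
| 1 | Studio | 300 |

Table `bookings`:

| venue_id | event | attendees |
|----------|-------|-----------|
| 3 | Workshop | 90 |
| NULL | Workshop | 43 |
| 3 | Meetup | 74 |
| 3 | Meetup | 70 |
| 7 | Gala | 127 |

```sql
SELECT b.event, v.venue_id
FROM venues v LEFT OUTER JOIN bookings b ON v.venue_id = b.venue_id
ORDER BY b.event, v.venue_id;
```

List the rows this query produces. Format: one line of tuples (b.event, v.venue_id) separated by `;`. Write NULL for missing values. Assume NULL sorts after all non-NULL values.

LEFT JOIN keeps every row from `venues`; unmatched rows get NULL for `bookings`'s columns.
Matching on v.venue_id = b.venue_id. A NULL in a compared column never satisfies the condition.
Matched pairs: 1; unmatched v rows kept: 6.

(Gala, 7); (NULL, 1); (NULL, 2); (NULL, 2); (NULL, 2); (NULL, 4); (NULL, 8)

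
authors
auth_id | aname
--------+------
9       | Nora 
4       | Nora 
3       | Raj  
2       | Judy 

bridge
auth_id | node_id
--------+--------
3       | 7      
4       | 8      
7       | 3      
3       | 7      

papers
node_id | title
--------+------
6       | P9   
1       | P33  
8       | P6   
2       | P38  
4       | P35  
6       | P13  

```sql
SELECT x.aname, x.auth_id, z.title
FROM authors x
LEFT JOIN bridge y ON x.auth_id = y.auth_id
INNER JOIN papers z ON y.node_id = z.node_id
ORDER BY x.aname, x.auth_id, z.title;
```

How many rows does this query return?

1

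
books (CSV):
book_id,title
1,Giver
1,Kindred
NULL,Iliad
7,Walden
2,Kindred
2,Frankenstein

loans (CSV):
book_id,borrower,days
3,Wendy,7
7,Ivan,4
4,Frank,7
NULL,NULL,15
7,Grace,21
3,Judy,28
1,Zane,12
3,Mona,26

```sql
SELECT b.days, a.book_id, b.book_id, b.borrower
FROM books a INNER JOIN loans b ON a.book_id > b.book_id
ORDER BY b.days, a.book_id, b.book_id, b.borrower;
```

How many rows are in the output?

INNER JOIN keeps only pairs where the ON condition holds.
Matching on a.book_id > b.book_id. A NULL in a compared column never satisfies the condition.
- book_id=1: no matching b row, dropped.
- book_id=1: no matching b row, dropped.
- book_id=NULL: no matching b row, dropped.
- book_id=7: 5 matching b row(s), so 5 row(s) emitted.
- book_id=2: 1 matching b row(s), so 1 row(s) emitted.
- book_id=2: 1 matching b row(s), so 1 row(s) emitted.
Total: 7 rows.

7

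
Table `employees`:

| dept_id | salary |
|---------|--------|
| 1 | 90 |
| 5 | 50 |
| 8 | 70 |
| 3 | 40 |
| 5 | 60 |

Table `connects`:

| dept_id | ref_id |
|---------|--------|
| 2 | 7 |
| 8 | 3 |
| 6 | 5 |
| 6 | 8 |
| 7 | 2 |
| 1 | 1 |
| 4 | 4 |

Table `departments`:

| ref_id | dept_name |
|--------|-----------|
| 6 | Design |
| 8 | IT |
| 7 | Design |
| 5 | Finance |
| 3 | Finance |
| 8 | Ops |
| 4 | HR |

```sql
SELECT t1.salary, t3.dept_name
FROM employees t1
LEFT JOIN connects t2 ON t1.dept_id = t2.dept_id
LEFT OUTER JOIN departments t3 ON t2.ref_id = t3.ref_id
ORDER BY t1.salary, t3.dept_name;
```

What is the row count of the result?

Joins associate left-to-right: employees LEFT JOIN connects on dept_id gives 5 intermediate row(s).
Then LEFT JOIN `departments t3` on ref_id: each of those 5 rows is kept; rows whose t2.ref_id has no match in t3 get NULL for t3's columns.
Result: 5 row(s).

5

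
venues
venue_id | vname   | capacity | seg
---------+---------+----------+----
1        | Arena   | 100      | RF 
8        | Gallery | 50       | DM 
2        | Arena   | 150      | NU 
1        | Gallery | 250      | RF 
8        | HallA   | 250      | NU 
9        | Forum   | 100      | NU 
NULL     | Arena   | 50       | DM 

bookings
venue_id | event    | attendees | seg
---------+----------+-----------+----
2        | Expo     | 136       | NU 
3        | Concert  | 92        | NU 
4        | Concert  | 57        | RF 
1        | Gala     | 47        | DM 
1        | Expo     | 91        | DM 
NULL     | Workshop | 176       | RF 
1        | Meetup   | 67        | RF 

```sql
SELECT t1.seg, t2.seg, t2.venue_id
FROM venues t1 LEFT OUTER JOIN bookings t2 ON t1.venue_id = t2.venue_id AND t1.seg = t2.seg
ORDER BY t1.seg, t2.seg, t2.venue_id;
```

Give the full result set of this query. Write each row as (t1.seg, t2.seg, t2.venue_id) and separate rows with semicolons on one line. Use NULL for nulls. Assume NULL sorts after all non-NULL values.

LEFT JOIN keeps every row from `venues`; unmatched rows get NULL for `bookings`'s columns.
Matching on t1.venue_id = t2.venue_id AND t1.seg = t2.seg. A NULL in a compared column never satisfies the condition.
Matched pairs: 3; unmatched t1 rows kept: 4.

(DM, NULL, NULL); (DM, NULL, NULL); (NU, NU, 2); (NU, NULL, NULL); (NU, NULL, NULL); (RF, RF, 1); (RF, RF, 1)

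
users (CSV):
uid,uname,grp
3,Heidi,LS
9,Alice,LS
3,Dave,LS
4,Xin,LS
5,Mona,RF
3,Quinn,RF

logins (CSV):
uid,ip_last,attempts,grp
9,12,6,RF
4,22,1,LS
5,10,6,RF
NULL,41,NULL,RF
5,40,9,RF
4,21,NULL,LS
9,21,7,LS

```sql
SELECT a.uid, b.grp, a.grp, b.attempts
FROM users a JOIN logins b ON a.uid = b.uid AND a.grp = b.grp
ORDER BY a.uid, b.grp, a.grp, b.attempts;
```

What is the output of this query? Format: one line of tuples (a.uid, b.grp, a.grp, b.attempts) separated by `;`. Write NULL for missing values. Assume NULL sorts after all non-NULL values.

(4, LS, LS, 1); (4, LS, LS, NULL); (5, RF, RF, 6); (5, RF, RF, 9); (9, LS, LS, 7)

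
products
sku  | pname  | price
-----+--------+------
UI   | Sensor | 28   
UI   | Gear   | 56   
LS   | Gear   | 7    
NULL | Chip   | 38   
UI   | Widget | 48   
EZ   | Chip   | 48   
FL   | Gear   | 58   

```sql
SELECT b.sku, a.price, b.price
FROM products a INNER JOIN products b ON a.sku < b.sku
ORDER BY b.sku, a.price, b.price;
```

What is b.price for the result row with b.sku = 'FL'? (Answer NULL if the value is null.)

58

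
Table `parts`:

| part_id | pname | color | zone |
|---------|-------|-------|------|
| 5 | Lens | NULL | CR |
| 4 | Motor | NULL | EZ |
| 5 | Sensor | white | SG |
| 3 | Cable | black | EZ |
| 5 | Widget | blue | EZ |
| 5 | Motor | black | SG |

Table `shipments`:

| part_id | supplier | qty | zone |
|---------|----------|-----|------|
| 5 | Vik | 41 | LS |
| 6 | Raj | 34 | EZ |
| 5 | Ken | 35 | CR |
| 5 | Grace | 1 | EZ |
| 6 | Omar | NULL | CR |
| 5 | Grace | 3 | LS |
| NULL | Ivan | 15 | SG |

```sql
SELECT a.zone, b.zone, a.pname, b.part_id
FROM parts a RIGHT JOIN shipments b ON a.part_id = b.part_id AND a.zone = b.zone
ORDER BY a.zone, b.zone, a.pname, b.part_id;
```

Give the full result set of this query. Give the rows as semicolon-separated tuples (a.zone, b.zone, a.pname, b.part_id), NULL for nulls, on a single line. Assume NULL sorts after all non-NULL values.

(CR, CR, Lens, 5); (EZ, EZ, Widget, 5); (NULL, CR, NULL, 6); (NULL, EZ, NULL, 6); (NULL, LS, NULL, 5); (NULL, LS, NULL, 5); (NULL, SG, NULL, NULL)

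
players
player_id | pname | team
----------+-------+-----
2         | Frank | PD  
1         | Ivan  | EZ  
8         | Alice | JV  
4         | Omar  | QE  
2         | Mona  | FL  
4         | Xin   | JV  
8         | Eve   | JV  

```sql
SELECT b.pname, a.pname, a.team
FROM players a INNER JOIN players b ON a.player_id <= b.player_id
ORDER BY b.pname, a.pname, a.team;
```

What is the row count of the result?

INNER JOIN keeps only pairs where the ON condition holds.
Matching on a.player_id <= b.player_id.
- a (player_id=2) pairs with 6 row(s) of b.
- a (player_id=1) pairs with 7 row(s) of b.
- a (player_id=8) pairs with 2 row(s) of b.
- a (player_id=4) pairs with 4 row(s) of b.
- a (player_id=2) pairs with 6 row(s) of b.
- a (player_id=4) pairs with 4 row(s) of b.
- a (player_id=8) pairs with 2 row(s) of b.
Total: 31 rows.

31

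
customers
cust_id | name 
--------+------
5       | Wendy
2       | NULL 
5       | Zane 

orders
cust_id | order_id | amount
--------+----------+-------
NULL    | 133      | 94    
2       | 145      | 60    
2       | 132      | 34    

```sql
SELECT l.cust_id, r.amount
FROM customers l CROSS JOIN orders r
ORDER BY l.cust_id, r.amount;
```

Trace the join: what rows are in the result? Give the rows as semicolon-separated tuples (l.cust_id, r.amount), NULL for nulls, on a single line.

(2, 34); (2, 60); (2, 94); (5, 34); (5, 34); (5, 60); (5, 60); (5, 94); (5, 94)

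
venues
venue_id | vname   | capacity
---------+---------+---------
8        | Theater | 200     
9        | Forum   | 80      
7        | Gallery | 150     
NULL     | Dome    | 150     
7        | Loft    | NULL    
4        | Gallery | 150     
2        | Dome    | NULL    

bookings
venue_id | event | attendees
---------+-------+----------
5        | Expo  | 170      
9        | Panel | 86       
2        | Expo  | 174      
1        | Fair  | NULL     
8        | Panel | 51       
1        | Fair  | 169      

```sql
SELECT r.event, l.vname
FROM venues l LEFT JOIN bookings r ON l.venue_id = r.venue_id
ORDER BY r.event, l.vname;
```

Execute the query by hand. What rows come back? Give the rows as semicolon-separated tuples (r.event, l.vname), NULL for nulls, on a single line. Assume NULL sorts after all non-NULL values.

(Expo, Dome); (Panel, Forum); (Panel, Theater); (NULL, Dome); (NULL, Gallery); (NULL, Gallery); (NULL, Loft)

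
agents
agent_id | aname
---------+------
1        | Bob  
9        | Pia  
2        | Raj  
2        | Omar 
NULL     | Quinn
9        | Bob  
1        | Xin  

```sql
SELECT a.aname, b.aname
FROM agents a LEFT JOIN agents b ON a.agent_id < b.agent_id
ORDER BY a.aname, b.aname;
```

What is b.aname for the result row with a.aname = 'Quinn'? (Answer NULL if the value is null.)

NULL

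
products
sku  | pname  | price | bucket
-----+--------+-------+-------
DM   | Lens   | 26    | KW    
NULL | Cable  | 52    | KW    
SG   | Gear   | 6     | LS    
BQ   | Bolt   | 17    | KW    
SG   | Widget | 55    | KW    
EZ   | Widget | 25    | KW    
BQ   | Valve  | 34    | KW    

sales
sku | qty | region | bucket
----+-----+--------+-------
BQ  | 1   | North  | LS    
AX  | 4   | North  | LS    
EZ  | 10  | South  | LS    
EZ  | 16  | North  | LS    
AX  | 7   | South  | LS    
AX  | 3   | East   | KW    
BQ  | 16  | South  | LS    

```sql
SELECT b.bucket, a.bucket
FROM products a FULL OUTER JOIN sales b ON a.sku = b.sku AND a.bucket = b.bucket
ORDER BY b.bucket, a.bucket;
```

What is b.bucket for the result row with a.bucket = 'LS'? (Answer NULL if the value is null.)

FULL OUTER JOIN keeps every row from both sides; unmatched rows get NULL for the other side's columns.
Matching on a.sku = b.sku AND a.bucket = b.bucket. A NULL in a compared column never satisfies the condition.
- a[0] sku=DM, bucket=KW → no match; kept with NULLs on the b side.
- a[1] sku=NULL, bucket=KW → no match; kept with NULLs on the b side.
- a[2] sku=SG, bucket=LS → no match; kept with NULLs on the b side.
- a[3] sku=BQ, bucket=KW → no match; kept with NULLs on the b side.
- a[4] sku=SG, bucket=KW → no match; kept with NULLs on the b side.
- a[5] sku=EZ, bucket=KW → no match; kept with NULLs on the b side.
- a[6] sku=BQ, bucket=KW → no match; kept with NULLs on the b side.
- plus 7 unmatched b row(s), each kept with NULL a columns.

NULL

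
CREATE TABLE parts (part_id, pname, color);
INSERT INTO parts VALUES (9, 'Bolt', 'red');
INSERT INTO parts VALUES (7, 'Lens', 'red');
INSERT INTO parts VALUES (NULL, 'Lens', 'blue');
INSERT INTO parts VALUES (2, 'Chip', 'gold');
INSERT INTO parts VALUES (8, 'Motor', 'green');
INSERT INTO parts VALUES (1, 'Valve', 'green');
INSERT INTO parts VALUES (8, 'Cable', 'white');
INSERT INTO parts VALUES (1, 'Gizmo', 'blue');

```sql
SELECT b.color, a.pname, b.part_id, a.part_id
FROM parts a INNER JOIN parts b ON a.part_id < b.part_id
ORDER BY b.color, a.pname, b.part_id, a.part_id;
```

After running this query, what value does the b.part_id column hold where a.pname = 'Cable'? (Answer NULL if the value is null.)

INNER JOIN keeps only pairs where the ON condition holds.
Matching on a.part_id < b.part_id. A NULL in a compared column never satisfies the condition.
Matched pairs: 19.

9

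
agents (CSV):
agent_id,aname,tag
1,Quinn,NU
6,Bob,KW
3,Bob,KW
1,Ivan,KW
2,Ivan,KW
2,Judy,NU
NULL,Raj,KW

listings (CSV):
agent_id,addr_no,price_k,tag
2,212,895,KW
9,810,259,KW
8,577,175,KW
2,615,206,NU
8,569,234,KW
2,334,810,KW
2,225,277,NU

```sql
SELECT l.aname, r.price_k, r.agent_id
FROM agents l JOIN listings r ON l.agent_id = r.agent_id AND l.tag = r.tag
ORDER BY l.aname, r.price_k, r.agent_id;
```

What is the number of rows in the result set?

INNER JOIN keeps only pairs where the ON condition holds.
Matching on l.agent_id = r.agent_id AND l.tag = r.tag. A NULL in a compared column never satisfies the condition.
- agent_id=1, tag=NU: no matching r row, dropped.
- agent_id=6, tag=KW: no matching r row, dropped.
- agent_id=3, tag=KW: no matching r row, dropped.
- agent_id=1, tag=KW: no matching r row, dropped.
- agent_id=2, tag=KW: 2 matching r row(s), so 2 row(s) emitted.
- agent_id=2, tag=NU: 2 matching r row(s), so 2 row(s) emitted.
- agent_id=NULL, tag=KW: no matching r row, dropped.
Total: 4 rows.

4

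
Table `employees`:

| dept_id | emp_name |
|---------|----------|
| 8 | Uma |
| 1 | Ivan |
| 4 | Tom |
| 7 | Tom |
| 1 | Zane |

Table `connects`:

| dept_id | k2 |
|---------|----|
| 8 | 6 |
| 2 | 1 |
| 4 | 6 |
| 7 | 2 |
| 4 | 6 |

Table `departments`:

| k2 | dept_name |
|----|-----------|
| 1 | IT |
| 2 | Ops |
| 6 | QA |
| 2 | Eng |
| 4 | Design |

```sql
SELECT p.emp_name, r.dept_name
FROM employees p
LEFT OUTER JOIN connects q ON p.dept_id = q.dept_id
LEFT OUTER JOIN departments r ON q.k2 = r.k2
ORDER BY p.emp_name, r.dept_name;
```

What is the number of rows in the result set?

Joins associate left-to-right: employees LEFT JOIN connects on dept_id gives 6 intermediate row(s).
Then LEFT JOIN `departments r` on k2: each of those 6 rows is kept; rows whose q.k2 has no match in r get NULL for r's columns.
Result: 7 row(s).

7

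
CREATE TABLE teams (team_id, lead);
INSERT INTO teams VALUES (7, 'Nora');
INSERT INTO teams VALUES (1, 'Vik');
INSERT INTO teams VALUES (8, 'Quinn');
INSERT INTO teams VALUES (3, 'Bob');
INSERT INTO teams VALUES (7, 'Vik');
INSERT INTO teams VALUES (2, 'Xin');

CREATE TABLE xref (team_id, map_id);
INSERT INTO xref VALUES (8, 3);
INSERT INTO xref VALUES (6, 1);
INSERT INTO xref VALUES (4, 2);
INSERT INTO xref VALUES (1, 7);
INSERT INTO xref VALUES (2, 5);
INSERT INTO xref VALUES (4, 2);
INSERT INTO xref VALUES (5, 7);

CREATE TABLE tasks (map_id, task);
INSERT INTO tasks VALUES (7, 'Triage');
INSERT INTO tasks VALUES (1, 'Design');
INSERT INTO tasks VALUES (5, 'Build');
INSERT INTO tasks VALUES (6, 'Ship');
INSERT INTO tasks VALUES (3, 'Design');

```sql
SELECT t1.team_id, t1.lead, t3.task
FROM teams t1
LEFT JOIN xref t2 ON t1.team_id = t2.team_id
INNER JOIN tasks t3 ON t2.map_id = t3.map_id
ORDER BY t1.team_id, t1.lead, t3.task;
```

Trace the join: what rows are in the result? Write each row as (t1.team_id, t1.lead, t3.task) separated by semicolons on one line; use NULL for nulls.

Evaluate left to right. First `teams t1 LEFT JOIN xref t2` on team_id: 6 row(s).
Then INNER JOIN `tasks t3` on map_id: keep only rows whose t2.map_id appears in t3.

(1, Vik, Triage); (2, Xin, Build); (8, Quinn, Design)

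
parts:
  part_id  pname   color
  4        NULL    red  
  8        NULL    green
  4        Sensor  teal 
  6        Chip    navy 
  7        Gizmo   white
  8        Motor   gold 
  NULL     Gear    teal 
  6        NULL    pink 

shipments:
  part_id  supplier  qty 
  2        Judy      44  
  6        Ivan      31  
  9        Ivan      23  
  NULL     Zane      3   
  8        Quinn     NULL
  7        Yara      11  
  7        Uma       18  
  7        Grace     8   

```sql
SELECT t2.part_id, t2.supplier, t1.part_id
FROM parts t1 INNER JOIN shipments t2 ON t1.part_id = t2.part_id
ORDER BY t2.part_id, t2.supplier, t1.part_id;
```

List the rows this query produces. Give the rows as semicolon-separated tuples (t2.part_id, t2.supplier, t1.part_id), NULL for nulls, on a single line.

(6, Ivan, 6); (6, Ivan, 6); (7, Grace, 7); (7, Uma, 7); (7, Yara, 7); (8, Quinn, 8); (8, Quinn, 8)

INNER JOIN keeps only pairs where the ON condition holds.
Matching on t1.part_id = t2.part_id. A NULL in a compared column never satisfies the condition.
Matched pairs: 7.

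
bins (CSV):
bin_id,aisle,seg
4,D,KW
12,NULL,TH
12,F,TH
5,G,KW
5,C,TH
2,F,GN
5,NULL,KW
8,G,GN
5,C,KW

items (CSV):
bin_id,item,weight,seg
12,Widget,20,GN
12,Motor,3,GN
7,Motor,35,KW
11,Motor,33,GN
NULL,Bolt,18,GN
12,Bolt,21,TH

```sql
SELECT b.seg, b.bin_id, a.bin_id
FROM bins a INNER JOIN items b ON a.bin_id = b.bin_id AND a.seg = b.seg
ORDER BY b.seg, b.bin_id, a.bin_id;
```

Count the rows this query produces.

2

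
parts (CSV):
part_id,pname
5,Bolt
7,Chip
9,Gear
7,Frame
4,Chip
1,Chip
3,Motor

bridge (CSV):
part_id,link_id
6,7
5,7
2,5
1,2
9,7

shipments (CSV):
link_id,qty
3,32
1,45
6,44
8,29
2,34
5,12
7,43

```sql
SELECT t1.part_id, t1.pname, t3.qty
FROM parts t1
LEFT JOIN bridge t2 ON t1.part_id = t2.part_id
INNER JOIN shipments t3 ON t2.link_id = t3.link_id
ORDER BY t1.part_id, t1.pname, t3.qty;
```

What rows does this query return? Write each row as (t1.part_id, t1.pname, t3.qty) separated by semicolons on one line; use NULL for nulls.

Step 1 — t1 LEFT JOIN t2 on part_id → 7 row(s).
Then INNER JOIN `shipments t3` on link_id: keep only rows whose t2.link_id appears in t3.

(1, Chip, 34); (5, Bolt, 43); (9, Gear, 43)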